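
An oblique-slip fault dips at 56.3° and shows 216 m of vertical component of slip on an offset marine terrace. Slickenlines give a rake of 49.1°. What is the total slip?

dip-slip = throw / sin(dip) = 216 / sin(56.3°) = 259.6 m
net slip = dip-slip / sin(rake) = 259.6 / sin(49.1°) = 343 m

343 m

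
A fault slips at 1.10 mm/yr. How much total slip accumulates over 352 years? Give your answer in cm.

38.7 cm

slip = rate × time = 1.10 mm/yr × 352 years = 0.387 m = 38.7 cm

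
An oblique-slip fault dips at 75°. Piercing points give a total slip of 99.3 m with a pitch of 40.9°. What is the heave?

dip-slip = net slip × sin(rake) = 99.3 m × sin(40.9°) = 65.02 m
heave = dip-slip × cos(dip) = 65.02 × cos(75°) = 16.8 m

16.8 m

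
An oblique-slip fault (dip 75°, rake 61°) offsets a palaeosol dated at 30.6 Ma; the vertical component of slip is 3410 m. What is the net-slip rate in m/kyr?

0.132 m/kyr

dip-slip = throw / sin(dip) = 3410 / sin(75°) = 3530 m
net slip = dip-slip / sin(rake) = 3530 / sin(61°) = 4036 m
rate = 4036 m / 30.6 Ma = 0.000132 m/yr = 0.132 m/kyr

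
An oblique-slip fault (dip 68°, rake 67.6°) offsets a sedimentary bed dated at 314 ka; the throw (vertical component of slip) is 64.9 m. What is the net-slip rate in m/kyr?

dip-slip = throw / sin(dip) = 64.9 / sin(68°) = 70 m
net slip = dip-slip / sin(rake) = 70 / sin(67.6°) = 75.71 m
rate = 75.71 m / 314 ka = 0.000241 m/yr = 0.241 m/kyr

0.241 m/kyr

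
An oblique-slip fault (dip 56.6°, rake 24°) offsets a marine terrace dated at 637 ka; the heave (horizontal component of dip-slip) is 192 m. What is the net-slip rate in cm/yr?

0.135 cm/yr

dip-slip = heave / cos(dip) = 192 / cos(56.6°) = 348.8 m
net slip = dip-slip / sin(rake) = 348.8 / sin(24°) = 857.5 m
rate = 857.5 m / 637 ka = 0.00135 m/yr = 0.135 cm/yr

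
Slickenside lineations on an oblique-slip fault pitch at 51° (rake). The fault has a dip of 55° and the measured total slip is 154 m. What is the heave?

68.6 m

dip-slip = net slip × sin(rake) = 154 m × sin(51°) = 119.7 m
heave = dip-slip × cos(dip) = 119.7 × cos(55°) = 68.6 m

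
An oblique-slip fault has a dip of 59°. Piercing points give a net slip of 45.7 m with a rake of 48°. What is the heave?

17.5 m

dip-slip = net slip × sin(rake) = 45.7 m × sin(48°) = 33.96 m
heave = dip-slip × cos(dip) = 33.96 × cos(59°) = 17.5 m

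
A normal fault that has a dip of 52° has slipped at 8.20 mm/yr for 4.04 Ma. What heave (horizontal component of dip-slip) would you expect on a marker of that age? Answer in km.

dip-slip = rate × time = 8.20 mm/yr × 4.04 Ma = 33130 m
heave = dip-slip × cos(dip) = 33130 × cos(52°) = 20400 m = 20.4 km

20.4 km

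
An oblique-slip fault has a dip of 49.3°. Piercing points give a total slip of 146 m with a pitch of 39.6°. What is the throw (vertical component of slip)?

70.6 m

dip-slip = net slip × sin(rake) = 146 m × sin(39.6°) = 93.06 m
throw = dip-slip × sin(dip) = 93.06 × sin(49.3°) = 70.6 m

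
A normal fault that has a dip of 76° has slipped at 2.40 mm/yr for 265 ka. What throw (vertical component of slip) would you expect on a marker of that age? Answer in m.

617 m

dip-slip = rate × time = 2.40 mm/yr × 265 ka = 636 m
throw = dip-slip × sin(dip) = 636 × sin(76°) = 617 m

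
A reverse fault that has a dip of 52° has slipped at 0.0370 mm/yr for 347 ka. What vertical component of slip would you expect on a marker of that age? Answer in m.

dip-slip = rate × time = 0.0370 mm/yr × 347 ka = 12.84 m
throw = dip-slip × sin(dip) = 12.84 × sin(52°) = 10.1 m

10.1 m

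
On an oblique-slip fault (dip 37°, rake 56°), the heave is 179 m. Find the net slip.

dip-slip = heave / cos(dip) = 179 / cos(37°) = 224.1 m
net slip = dip-slip / sin(rake) = 224.1 / sin(56°) = 270 m

270 m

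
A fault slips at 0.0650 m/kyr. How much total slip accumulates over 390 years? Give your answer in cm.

2.54 cm

slip = rate × time = 0.0650 m/kyr × 390 years = 0.0254 m = 2.54 cm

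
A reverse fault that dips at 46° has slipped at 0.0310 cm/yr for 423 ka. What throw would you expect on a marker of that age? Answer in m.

94.3 m

dip-slip = rate × time = 0.0310 cm/yr × 423 ka = 131.1 m
throw = dip-slip × sin(dip) = 131.1 × sin(46°) = 94.3 m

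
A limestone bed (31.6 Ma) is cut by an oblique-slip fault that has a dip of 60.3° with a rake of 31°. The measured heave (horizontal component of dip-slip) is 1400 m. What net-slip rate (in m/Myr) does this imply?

dip-slip = heave / cos(dip) = 1400 / cos(60.3°) = 2826 m
net slip = dip-slip / sin(rake) = 2826 / sin(31°) = 5486 m
rate = 5486 m / 31.6 Ma = 0.000174 m/yr = 174 m/Myr

174 m/Myr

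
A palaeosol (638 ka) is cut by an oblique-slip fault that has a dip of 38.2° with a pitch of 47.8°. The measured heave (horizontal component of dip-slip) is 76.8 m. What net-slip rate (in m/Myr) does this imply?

dip-slip = heave / cos(dip) = 76.8 / cos(38.2°) = 97.73 m
net slip = dip-slip / sin(rake) = 97.73 / sin(47.8°) = 131.9 m
rate = 131.9 m / 638 ka = 0.000207 m/yr = 207 m/Myr

207 m/Myr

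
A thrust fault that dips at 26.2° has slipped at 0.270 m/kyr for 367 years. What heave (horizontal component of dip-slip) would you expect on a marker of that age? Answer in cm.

8.89 cm

dip-slip = rate × time = 0.270 m/kyr × 367 years = 0.09909 m
heave = dip-slip × cos(dip) = 0.09909 × cos(26.2°) = 0.0889 m = 8.89 cm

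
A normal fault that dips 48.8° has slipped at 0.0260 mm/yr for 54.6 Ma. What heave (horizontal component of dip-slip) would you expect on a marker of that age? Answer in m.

935 m

dip-slip = rate × time = 0.0260 mm/yr × 54.6 Ma = 1420 m
heave = dip-slip × cos(dip) = 1420 × cos(48.8°) = 935 m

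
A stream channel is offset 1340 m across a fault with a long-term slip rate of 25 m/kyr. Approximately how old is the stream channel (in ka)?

age = offset / rate = 1340 m / (25 m/kyr) = 53600 yr = 53.6 ka

53.6 ka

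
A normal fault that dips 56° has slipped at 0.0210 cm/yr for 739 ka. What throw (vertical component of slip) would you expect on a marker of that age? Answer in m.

dip-slip = rate × time = 0.0210 cm/yr × 739 ka = 155.2 m
throw = dip-slip × sin(dip) = 155.2 × sin(56°) = 129 m

129 m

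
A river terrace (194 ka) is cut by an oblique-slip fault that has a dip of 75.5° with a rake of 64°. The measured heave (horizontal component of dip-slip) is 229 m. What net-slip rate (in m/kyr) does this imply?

5.25 m/kyr

dip-slip = heave / cos(dip) = 229 / cos(75.5°) = 914.6 m
net slip = dip-slip / sin(rake) = 914.6 / sin(64°) = 1018 m
rate = 1018 m / 194 ka = 0.00525 m/yr = 5.25 m/kyr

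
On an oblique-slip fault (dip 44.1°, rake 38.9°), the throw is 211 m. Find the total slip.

dip-slip = throw / sin(dip) = 211 / sin(44.1°) = 303.2 m
net slip = dip-slip / sin(rake) = 303.2 / sin(38.9°) = 483 m

483 m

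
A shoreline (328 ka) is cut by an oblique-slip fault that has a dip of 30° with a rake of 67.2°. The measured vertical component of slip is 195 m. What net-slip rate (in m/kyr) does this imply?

dip-slip = throw / sin(dip) = 195 / sin(30°) = 390 m
net slip = dip-slip / sin(rake) = 390 / sin(67.2°) = 423.1 m
rate = 423.1 m / 328 ka = 0.00129 m/yr = 1.29 m/kyr

1.29 m/kyr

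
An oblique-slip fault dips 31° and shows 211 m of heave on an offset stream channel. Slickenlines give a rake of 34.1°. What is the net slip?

dip-slip = heave / cos(dip) = 211 / cos(31°) = 246.2 m
net slip = dip-slip / sin(rake) = 246.2 / sin(34.1°) = 439 m

439 m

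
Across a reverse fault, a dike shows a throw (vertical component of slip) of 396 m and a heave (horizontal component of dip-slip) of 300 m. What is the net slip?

net slip = √(throw² + heave²) = √(396² + 300²) = 497 m

497 m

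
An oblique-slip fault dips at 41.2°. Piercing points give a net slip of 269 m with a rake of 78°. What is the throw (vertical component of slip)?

173 m

dip-slip = net slip × sin(rake) = 269 m × sin(78°) = 263.1 m
throw = dip-slip × sin(dip) = 263.1 × sin(41.2°) = 173 m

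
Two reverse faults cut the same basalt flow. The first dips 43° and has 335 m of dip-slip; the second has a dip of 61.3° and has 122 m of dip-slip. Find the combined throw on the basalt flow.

throw_A = 335 × sin(43°) = 228.5 m
throw_B = 122 × sin(61.3°) = 107 m
total = 228.5 + 107 = 335 m

335 m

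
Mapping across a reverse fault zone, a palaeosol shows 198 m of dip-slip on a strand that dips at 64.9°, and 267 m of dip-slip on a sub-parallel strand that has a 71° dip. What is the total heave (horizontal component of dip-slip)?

171 m

heave_A = 198 × cos(64.9°) = 83.99 m
heave_B = 267 × cos(71°) = 86.93 m
total = 83.99 + 86.93 = 171 m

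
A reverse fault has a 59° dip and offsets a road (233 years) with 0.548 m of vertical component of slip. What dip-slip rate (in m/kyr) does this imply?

dip-slip = throw / sin(dip) = 0.548 m / sin(59°) = 0.6393 m
rate = 0.6393 m / 233 years = 0.00274 m/yr = 2.74 m/kyr

2.74 m/kyr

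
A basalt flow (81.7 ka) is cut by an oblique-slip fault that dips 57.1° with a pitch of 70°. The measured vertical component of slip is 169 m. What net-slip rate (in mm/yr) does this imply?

2.62 mm/yr

dip-slip = throw / sin(dip) = 169 / sin(57.1°) = 201.3 m
net slip = dip-slip / sin(rake) = 201.3 / sin(70°) = 214.2 m
rate = 214.2 m / 81.7 ka = 0.00262 m/yr = 2.62 mm/yr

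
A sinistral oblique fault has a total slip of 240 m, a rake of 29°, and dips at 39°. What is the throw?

73.2 m

dip-slip = net slip × sin(rake) = 240 m × sin(29°) = 116.4 m
throw = dip-slip × sin(dip) = 116.4 × sin(39°) = 73.2 m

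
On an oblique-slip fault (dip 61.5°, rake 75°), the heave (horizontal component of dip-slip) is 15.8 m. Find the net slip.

dip-slip = heave / cos(dip) = 15.8 / cos(61.5°) = 33.11 m
net slip = dip-slip / sin(rake) = 33.11 / sin(75°) = 34.3 m

34.3 m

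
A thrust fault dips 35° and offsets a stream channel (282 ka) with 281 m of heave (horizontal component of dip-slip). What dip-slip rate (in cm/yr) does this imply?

0.122 cm/yr

dip-slip = heave / cos(dip) = 281 m / cos(35°) = 343 m
rate = 343 m / 282 ka = 0.00122 m/yr = 0.122 cm/yr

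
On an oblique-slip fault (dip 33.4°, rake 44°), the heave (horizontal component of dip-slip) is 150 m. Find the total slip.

259 m

dip-slip = heave / cos(dip) = 150 / cos(33.4°) = 179.7 m
net slip = dip-slip / sin(rake) = 179.7 / sin(44°) = 259 m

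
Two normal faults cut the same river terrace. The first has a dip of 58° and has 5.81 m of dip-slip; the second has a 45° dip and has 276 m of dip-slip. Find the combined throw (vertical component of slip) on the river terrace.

200 m

throw_A = 5.81 × sin(58°) = 4.927 m
throw_B = 276 × sin(45°) = 195.2 m
total = 4.927 + 195.2 = 200 m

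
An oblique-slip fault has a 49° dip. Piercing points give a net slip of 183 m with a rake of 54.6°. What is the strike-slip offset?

strike-slip = net slip × cos(rake) = 183 m × cos(54.6°) = 106 m

106 m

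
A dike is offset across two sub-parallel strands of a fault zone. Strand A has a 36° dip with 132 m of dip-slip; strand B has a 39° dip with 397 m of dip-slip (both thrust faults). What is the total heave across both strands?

415 m

heave_A = 132 × cos(36°) = 106.8 m
heave_B = 397 × cos(39°) = 308.5 m
total = 106.8 + 308.5 = 415 m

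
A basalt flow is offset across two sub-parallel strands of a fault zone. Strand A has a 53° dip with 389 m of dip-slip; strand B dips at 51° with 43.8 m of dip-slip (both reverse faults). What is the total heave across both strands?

heave_A = 389 × cos(53°) = 234.1 m
heave_B = 43.8 × cos(51°) = 27.56 m
total = 234.1 + 27.56 = 262 m

262 m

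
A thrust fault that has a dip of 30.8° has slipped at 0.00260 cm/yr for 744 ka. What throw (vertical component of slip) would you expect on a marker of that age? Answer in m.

9.90 m

dip-slip = rate × time = 0.00260 cm/yr × 744 ka = 19.34 m
throw = dip-slip × sin(dip) = 19.34 × sin(30.8°) = 9.90 m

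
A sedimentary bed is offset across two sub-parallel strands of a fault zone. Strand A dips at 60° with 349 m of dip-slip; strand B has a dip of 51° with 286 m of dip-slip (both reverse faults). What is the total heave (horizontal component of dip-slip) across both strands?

354 m

heave_A = 349 × cos(60°) = 174.5 m
heave_B = 286 × cos(51°) = 180 m
total = 174.5 + 180 = 354 m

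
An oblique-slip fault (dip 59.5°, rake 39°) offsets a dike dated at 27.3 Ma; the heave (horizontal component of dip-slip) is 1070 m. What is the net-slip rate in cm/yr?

0.0123 cm/yr

dip-slip = heave / cos(dip) = 1070 / cos(59.5°) = 2108 m
net slip = dip-slip / sin(rake) = 2108 / sin(39°) = 3350 m
rate = 3350 m / 27.3 Ma = 0.000123 m/yr = 0.0123 cm/yr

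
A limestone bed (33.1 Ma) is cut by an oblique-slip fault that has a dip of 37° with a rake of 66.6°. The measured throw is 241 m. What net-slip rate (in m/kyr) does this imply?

0.0132 m/kyr

dip-slip = throw / sin(dip) = 241 / sin(37°) = 400.5 m
net slip = dip-slip / sin(rake) = 400.5 / sin(66.6°) = 436.3 m
rate = 436.3 m / 33.1 Ma = 0.0000132 m/yr = 0.0132 m/kyr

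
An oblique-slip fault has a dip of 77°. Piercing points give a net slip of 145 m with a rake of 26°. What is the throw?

61.9 m

dip-slip = net slip × sin(rake) = 145 m × sin(26°) = 63.56 m
throw = dip-slip × sin(dip) = 63.56 × sin(77°) = 61.9 m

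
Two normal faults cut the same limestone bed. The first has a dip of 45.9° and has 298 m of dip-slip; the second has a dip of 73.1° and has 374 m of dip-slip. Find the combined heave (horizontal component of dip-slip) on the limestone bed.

heave_A = 298 × cos(45.9°) = 207.4 m
heave_B = 374 × cos(73.1°) = 108.7 m
total = 207.4 + 108.7 = 316 m

316 m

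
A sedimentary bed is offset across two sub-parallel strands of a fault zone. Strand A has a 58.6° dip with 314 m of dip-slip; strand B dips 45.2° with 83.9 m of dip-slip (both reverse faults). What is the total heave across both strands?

223 m

heave_A = 314 × cos(58.6°) = 163.6 m
heave_B = 83.9 × cos(45.2°) = 59.12 m
total = 163.6 + 59.12 = 223 m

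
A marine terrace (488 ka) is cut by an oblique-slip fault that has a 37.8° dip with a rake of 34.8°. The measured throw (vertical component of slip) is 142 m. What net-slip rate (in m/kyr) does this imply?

0.832 m/kyr

dip-slip = throw / sin(dip) = 142 / sin(37.8°) = 231.7 m
net slip = dip-slip / sin(rake) = 231.7 / sin(34.8°) = 406 m
rate = 406 m / 488 ka = 0.000832 m/yr = 0.832 m/kyr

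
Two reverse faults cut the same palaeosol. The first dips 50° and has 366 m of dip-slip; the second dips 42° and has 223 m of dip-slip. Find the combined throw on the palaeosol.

throw_A = 366 × sin(50°) = 280.4 m
throw_B = 223 × sin(42°) = 149.2 m
total = 280.4 + 149.2 = 430 m

430 m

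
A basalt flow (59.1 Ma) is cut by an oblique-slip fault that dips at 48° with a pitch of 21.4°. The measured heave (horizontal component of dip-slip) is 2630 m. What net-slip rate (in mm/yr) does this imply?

0.182 mm/yr

dip-slip = heave / cos(dip) = 2630 / cos(48°) = 3930 m
net slip = dip-slip / sin(rake) = 3930 / sin(21.4°) = 10770 m
rate = 10770 m / 59.1 Ma = 0.000182 m/yr = 0.182 mm/yr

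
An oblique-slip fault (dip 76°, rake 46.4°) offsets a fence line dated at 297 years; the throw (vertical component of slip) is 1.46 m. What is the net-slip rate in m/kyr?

dip-slip = throw / sin(dip) = 1.46 / sin(76°) = 1.505 m
net slip = dip-slip / sin(rake) = 1.505 / sin(46.4°) = 2.078 m
rate = 2.078 m / 297 years = 0.00700 m/yr = 7 m/kyr

7 m/kyr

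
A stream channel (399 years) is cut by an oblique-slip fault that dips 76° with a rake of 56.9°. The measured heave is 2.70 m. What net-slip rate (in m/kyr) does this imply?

dip-slip = heave / cos(dip) = 2.70 / cos(76°) = 11.16 m
net slip = dip-slip / sin(rake) = 11.16 / sin(56.9°) = 13.32 m
rate = 13.32 m / 399 years = 0.0334 m/yr = 33.4 m/kyr

33.4 m/kyr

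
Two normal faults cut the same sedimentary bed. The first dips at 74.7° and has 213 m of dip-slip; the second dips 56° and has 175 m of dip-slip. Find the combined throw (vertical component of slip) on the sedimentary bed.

351 m

throw_A = 213 × sin(74.7°) = 205.5 m
throw_B = 175 × sin(56°) = 145.1 m
total = 205.5 + 145.1 = 351 m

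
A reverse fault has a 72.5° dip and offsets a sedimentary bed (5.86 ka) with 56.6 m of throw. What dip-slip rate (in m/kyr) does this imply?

10.1 m/kyr

dip-slip = throw / sin(dip) = 56.6 m / sin(72.5°) = 59.35 m
rate = 59.35 m / 5.86 ka = 0.0101 m/yr = 10.1 m/kyr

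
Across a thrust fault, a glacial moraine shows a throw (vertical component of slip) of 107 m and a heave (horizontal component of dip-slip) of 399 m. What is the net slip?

413 m

net slip = √(throw² + heave²) = √(107² + 399²) = 413 m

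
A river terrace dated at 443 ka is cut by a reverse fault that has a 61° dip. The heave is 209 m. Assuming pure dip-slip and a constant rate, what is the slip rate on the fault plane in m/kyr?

dip-slip = heave / cos(dip) = 209 m / cos(61°) = 431.1 m
rate = 431.1 m / 443 ka = 0.000973 m/yr = 0.973 m/kyr

0.973 m/kyr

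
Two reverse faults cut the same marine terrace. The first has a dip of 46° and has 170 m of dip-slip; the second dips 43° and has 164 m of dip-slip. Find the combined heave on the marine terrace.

heave_A = 170 × cos(46°) = 118.1 m
heave_B = 164 × cos(43°) = 119.9 m
total = 118.1 + 119.9 = 238 m

238 m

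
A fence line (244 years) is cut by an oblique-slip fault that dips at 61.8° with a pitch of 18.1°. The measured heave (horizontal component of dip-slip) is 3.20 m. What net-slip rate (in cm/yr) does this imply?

dip-slip = heave / cos(dip) = 3.20 / cos(61.8°) = 6.772 m
net slip = dip-slip / sin(rake) = 6.772 / sin(18.1°) = 21.80 m
rate = 21.80 m / 244 years = 0.0893 m/yr = 8.93 cm/yr

8.93 cm/yr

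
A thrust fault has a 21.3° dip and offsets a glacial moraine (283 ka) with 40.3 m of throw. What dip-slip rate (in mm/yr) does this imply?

dip-slip = throw / sin(dip) = 40.3 m / sin(21.3°) = 110.9 m
rate = 110.9 m / 283 ka = 0.000392 m/yr = 0.392 mm/yr

0.392 mm/yr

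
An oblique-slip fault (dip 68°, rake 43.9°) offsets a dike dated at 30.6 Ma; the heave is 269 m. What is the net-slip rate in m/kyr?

0.0338 m/kyr

dip-slip = heave / cos(dip) = 269 / cos(68°) = 718.1 m
net slip = dip-slip / sin(rake) = 718.1 / sin(43.9°) = 1036 m
rate = 1036 m / 30.6 Ma = 0.0000338 m/yr = 0.0338 m/kyr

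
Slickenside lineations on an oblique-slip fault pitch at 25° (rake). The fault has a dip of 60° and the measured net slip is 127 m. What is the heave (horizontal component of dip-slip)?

dip-slip = net slip × sin(rake) = 127 m × sin(25°) = 53.67 m
heave = dip-slip × cos(dip) = 53.67 × cos(60°) = 26.8 m

26.8 m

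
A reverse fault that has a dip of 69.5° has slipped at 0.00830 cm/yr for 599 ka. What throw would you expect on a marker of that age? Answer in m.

46.6 m

dip-slip = rate × time = 0.00830 cm/yr × 599 ka = 49.72 m
throw = dip-slip × sin(dip) = 49.72 × sin(69.5°) = 46.6 m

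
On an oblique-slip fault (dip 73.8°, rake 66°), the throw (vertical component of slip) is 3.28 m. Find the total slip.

dip-slip = throw / sin(dip) = 3.28 / sin(73.8°) = 3.416 m
net slip = dip-slip / sin(rake) = 3.416 / sin(66°) = 3.74 m

3.74 m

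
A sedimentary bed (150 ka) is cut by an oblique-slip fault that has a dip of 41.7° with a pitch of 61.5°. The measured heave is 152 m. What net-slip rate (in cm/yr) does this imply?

dip-slip = heave / cos(dip) = 152 / cos(41.7°) = 203.6 m
net slip = dip-slip / sin(rake) = 203.6 / sin(61.5°) = 231.7 m
rate = 231.7 m / 150 ka = 0.00154 m/yr = 0.154 cm/yr

0.154 cm/yr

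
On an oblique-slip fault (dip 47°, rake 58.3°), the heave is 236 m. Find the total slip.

407 m

dip-slip = heave / cos(dip) = 236 / cos(47°) = 346 m
net slip = dip-slip / sin(rake) = 346 / sin(58.3°) = 407 m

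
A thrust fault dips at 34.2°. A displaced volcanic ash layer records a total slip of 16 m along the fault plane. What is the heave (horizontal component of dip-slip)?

heave = dip-slip × cos(dip) = 16 m × cos(34.2°) = 13.2 m

13.2 m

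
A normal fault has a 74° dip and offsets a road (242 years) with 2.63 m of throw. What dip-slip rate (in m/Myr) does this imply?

11300 m/Myr

dip-slip = throw / sin(dip) = 2.63 m / sin(74°) = 2.736 m
rate = 2.736 m / 242 years = 0.0113 m/yr = 11300 m/Myr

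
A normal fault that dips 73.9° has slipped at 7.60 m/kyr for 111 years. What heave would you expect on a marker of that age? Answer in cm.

23.4 cm

dip-slip = rate × time = 7.60 m/kyr × 111 years = 0.8436 m
heave = dip-slip × cos(dip) = 0.8436 × cos(73.9°) = 0.234 m = 23.4 cm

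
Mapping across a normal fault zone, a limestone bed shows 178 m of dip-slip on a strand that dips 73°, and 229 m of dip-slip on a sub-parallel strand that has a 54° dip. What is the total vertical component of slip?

355 m

throw_A = 178 × sin(73°) = 170.2 m
throw_B = 229 × sin(54°) = 185.3 m
total = 170.2 + 185.3 = 355 m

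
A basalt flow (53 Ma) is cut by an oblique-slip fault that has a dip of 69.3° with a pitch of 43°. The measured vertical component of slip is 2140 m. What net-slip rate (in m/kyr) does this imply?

dip-slip = throw / sin(dip) = 2140 / sin(69.3°) = 2288 m
net slip = dip-slip / sin(rake) = 2288 / sin(43°) = 3354 m
rate = 3354 m / 53 Ma = 0.0000633 m/yr = 0.0633 m/kyr

0.0633 m/kyr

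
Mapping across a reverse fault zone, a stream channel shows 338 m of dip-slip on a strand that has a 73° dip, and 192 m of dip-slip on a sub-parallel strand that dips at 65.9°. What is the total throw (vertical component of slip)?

498 m

throw_A = 338 × sin(73°) = 323.2 m
throw_B = 192 × sin(65.9°) = 175.3 m
total = 323.2 + 175.3 = 498 m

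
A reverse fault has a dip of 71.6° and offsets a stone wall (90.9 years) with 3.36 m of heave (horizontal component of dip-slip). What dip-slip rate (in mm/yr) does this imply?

117 mm/yr

dip-slip = heave / cos(dip) = 3.36 m / cos(71.6°) = 10.64 m
rate = 10.64 m / 90.9 years = 0.117 m/yr = 117 mm/yr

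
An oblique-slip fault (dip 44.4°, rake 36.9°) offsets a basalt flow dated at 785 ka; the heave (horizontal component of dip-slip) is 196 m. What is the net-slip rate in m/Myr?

dip-slip = heave / cos(dip) = 196 / cos(44.4°) = 274.3 m
net slip = dip-slip / sin(rake) = 274.3 / sin(36.9°) = 456.9 m
rate = 456.9 m / 785 ka = 0.000582 m/yr = 582 m/Myr

582 m/Myr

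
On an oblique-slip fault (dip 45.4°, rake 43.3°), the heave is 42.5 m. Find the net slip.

88.3 m

dip-slip = heave / cos(dip) = 42.5 / cos(45.4°) = 60.53 m
net slip = dip-slip / sin(rake) = 60.53 / sin(43.3°) = 88.3 m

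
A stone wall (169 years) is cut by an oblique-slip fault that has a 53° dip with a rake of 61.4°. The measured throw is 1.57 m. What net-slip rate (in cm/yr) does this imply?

dip-slip = throw / sin(dip) = 1.57 / sin(53°) = 1.966 m
net slip = dip-slip / sin(rake) = 1.966 / sin(61.4°) = 2.239 m
rate = 2.239 m / 169 years = 0.0132 m/yr = 1.32 cm/yr

1.32 cm/yr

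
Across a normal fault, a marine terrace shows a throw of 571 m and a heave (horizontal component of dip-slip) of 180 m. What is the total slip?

599 m

net slip = √(throw² + heave²) = √(571² + 180²) = 599 m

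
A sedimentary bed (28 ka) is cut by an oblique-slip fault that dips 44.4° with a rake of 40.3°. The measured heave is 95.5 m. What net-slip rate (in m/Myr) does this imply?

7380 m/Myr

dip-slip = heave / cos(dip) = 95.5 / cos(44.4°) = 133.7 m
net slip = dip-slip / sin(rake) = 133.7 / sin(40.3°) = 206.7 m
rate = 206.7 m / 28 ka = 0.00738 m/yr = 7380 m/Myr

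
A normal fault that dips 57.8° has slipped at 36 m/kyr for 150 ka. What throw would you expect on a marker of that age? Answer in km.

4.57 km

dip-slip = rate × time = 36 m/kyr × 150 ka = 5400 m
throw = dip-slip × sin(dip) = 5400 × sin(57.8°) = 4570 m = 4.57 km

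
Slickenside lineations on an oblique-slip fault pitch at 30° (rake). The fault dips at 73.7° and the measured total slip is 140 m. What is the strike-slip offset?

121 m

strike-slip = net slip × cos(rake) = 140 m × cos(30°) = 121 m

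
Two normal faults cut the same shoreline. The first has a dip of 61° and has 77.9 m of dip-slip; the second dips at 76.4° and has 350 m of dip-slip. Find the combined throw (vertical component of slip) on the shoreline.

408 m

throw_A = 77.9 × sin(61°) = 68.13 m
throw_B = 350 × sin(76.4°) = 340.2 m
total = 68.13 + 340.2 = 408 m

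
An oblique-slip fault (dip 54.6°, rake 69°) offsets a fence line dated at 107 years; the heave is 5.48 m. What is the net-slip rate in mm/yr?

94.7 mm/yr

dip-slip = heave / cos(dip) = 5.48 / cos(54.6°) = 9.460 m
net slip = dip-slip / sin(rake) = 9.460 / sin(69°) = 10.13 m
rate = 10.13 m / 107 years = 0.0947 m/yr = 94.7 mm/yr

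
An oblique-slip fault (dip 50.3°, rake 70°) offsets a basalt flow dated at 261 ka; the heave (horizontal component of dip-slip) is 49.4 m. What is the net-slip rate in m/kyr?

0.315 m/kyr

dip-slip = heave / cos(dip) = 49.4 / cos(50.3°) = 77.34 m
net slip = dip-slip / sin(rake) = 77.34 / sin(70°) = 82.30 m
rate = 82.30 m / 261 ka = 0.000315 m/yr = 0.315 m/kyr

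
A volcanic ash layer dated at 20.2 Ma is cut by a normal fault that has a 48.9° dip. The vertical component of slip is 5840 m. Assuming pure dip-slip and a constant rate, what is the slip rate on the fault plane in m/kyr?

dip-slip = throw / sin(dip) = 5840 m / sin(48.9°) = 7750 m
rate = 7750 m / 20.2 Ma = 0.000384 m/yr = 0.384 m/kyr

0.384 m/kyr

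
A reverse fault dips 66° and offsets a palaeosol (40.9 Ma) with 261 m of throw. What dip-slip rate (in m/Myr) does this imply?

dip-slip = throw / sin(dip) = 261 m / sin(66°) = 285.7 m
rate = 285.7 m / 40.9 Ma = 0.00000699 m/yr = 6.99 m/Myr

6.99 m/Myr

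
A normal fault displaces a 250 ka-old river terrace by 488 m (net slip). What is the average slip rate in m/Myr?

rate = 488 m / 250 ka = 0.00195 m/yr = 1950 m/Myr

1950 m/Myr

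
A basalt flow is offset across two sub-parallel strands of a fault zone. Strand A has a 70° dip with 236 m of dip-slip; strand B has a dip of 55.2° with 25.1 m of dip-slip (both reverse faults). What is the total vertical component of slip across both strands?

throw_A = 236 × sin(70°) = 221.8 m
throw_B = 25.1 × sin(55.2°) = 20.61 m
total = 221.8 + 20.61 = 242 m

242 m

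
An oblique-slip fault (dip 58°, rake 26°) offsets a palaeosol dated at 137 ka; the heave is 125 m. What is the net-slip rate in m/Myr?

3930 m/Myr

dip-slip = heave / cos(dip) = 125 / cos(58°) = 235.9 m
net slip = dip-slip / sin(rake) = 235.9 / sin(26°) = 538.1 m
rate = 538.1 m / 137 ka = 0.00393 m/yr = 3930 m/Myr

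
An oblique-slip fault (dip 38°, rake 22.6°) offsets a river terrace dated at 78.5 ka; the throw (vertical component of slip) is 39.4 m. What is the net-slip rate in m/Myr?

dip-slip = throw / sin(dip) = 39.4 / sin(38°) = 64 m
net slip = dip-slip / sin(rake) = 64 / sin(22.6°) = 166.5 m
rate = 166.5 m / 78.5 ka = 0.00212 m/yr = 2120 m/Myr

2120 m/Myr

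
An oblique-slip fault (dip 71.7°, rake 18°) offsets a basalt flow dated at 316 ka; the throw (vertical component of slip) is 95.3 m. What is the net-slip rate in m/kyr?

1.03 m/kyr

dip-slip = throw / sin(dip) = 95.3 / sin(71.7°) = 100.4 m
net slip = dip-slip / sin(rake) = 100.4 / sin(18°) = 324.8 m
rate = 324.8 m / 316 ka = 0.00103 m/yr = 1.03 m/kyr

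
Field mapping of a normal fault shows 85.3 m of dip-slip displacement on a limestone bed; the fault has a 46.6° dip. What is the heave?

heave = dip-slip × cos(dip) = 85.3 m × cos(46.6°) = 58.6 m

58.6 m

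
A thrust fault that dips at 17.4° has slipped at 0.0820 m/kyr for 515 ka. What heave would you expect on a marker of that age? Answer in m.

40.3 m

dip-slip = rate × time = 0.0820 m/kyr × 515 ka = 42.23 m
heave = dip-slip × cos(dip) = 42.23 × cos(17.4°) = 40.3 m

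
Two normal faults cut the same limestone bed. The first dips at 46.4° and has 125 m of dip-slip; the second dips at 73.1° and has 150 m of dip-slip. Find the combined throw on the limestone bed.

throw_A = 125 × sin(46.4°) = 90.52 m
throw_B = 150 × sin(73.1°) = 143.5 m
total = 90.52 + 143.5 = 234 m

234 m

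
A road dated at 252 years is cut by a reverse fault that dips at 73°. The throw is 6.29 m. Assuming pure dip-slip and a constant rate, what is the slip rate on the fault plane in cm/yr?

2.61 cm/yr

dip-slip = throw / sin(dip) = 6.29 m / sin(73°) = 6.577 m
rate = 6.577 m / 252 years = 0.0261 m/yr = 2.61 cm/yr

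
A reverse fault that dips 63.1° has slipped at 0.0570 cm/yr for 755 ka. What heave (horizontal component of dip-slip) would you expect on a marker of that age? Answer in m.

195 m

dip-slip = rate × time = 0.0570 cm/yr × 755 ka = 430.3 m
heave = dip-slip × cos(dip) = 430.3 × cos(63.1°) = 195 m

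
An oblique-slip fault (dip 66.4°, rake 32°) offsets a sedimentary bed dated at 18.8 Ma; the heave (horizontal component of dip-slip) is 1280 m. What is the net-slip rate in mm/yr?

dip-slip = heave / cos(dip) = 1280 / cos(66.4°) = 3197 m
net slip = dip-slip / sin(rake) = 3197 / sin(32°) = 6033 m
rate = 6033 m / 18.8 Ma = 0.000321 m/yr = 0.321 mm/yr

0.321 mm/yr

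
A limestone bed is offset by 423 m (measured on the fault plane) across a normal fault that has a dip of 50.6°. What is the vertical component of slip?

throw = dip-slip × sin(dip) = 423 m × sin(50.6°) = 327 m

327 m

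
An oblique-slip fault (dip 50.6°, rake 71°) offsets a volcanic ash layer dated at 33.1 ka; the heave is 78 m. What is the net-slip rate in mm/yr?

3.93 mm/yr

dip-slip = heave / cos(dip) = 78 / cos(50.6°) = 122.9 m
net slip = dip-slip / sin(rake) = 122.9 / sin(71°) = 130 m
rate = 130 m / 33.1 ka = 0.00393 m/yr = 3.93 mm/yr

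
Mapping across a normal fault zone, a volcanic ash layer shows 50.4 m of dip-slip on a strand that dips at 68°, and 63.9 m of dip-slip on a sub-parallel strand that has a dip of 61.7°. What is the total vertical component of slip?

throw_A = 50.4 × sin(68°) = 46.73 m
throw_B = 63.9 × sin(61.7°) = 56.26 m
total = 46.73 + 56.26 = 103 m

103 m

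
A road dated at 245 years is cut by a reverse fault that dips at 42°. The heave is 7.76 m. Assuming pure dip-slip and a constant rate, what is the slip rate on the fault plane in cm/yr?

dip-slip = heave / cos(dip) = 7.76 m / cos(42°) = 10.44 m
rate = 10.44 m / 245 years = 0.0426 m/yr = 4.26 cm/yr

4.26 cm/yr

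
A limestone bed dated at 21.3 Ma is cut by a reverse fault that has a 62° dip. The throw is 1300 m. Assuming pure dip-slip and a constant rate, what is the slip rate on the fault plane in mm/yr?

0.0691 mm/yr

dip-slip = throw / sin(dip) = 1300 m / sin(62°) = 1472 m
rate = 1472 m / 21.3 Ma = 0.0000691 m/yr = 0.0691 mm/yr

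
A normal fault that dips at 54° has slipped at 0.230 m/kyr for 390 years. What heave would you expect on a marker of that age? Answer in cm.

dip-slip = rate × time = 0.230 m/kyr × 390 years = 0.08970 m
heave = dip-slip × cos(dip) = 0.08970 × cos(54°) = 0.0527 m = 5.27 cm

5.27 cm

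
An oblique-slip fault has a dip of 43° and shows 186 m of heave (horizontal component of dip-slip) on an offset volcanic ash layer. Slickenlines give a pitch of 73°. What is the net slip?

266 m

dip-slip = heave / cos(dip) = 186 / cos(43°) = 254.3 m
net slip = dip-slip / sin(rake) = 254.3 / sin(73°) = 266 m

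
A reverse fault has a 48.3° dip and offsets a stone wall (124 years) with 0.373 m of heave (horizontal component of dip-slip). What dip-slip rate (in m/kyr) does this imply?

dip-slip = heave / cos(dip) = 0.373 m / cos(48.3°) = 0.5607 m
rate = 0.5607 m / 124 years = 0.00452 m/yr = 4.52 m/kyr

4.52 m/kyr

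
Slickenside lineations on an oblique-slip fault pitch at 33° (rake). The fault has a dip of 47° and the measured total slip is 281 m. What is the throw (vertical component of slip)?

dip-slip = net slip × sin(rake) = 281 m × sin(33°) = 153 m
throw = dip-slip × sin(dip) = 153 × sin(47°) = 112 m

112 m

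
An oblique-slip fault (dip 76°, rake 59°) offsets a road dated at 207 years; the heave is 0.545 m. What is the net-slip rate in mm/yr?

12.7 mm/yr

dip-slip = heave / cos(dip) = 0.545 / cos(76°) = 2.253 m
net slip = dip-slip / sin(rake) = 2.253 / sin(59°) = 2.628 m
rate = 2.628 m / 207 years = 0.0127 m/yr = 12.7 mm/yr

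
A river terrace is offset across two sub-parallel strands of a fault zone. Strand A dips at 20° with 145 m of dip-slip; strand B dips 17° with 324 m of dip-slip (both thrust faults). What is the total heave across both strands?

heave_A = 145 × cos(20°) = 136.3 m
heave_B = 324 × cos(17°) = 309.8 m
total = 136.3 + 309.8 = 446 m

446 m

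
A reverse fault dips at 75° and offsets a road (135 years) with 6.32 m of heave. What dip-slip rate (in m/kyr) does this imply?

dip-slip = heave / cos(dip) = 6.32 m / cos(75°) = 24.42 m
rate = 24.42 m / 135 years = 0.181 m/yr = 181 m/kyr

181 m/kyr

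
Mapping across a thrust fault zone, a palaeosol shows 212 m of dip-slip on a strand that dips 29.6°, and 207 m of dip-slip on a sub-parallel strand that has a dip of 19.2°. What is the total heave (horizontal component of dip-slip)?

heave_A = 212 × cos(29.6°) = 184.3 m
heave_B = 207 × cos(19.2°) = 195.5 m
total = 184.3 + 195.5 = 380 m

380 m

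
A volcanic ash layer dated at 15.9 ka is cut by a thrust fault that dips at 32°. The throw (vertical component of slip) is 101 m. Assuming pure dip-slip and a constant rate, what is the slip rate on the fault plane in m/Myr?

12000 m/Myr

dip-slip = throw / sin(dip) = 101 m / sin(32°) = 190.6 m
rate = 190.6 m / 15.9 ka = 0.0120 m/yr = 12000 m/Myr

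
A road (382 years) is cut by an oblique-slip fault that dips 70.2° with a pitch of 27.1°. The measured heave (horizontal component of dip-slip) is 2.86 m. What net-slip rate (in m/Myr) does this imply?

48500 m/Myr

dip-slip = heave / cos(dip) = 2.86 / cos(70.2°) = 8.443 m
net slip = dip-slip / sin(rake) = 8.443 / sin(27.1°) = 18.53 m
rate = 18.53 m / 382 years = 0.0485 m/yr = 48500 m/Myr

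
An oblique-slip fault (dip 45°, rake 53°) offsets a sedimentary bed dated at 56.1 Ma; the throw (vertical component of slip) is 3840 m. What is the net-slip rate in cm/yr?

0.0121 cm/yr

dip-slip = throw / sin(dip) = 3840 / sin(45°) = 5431 m
net slip = dip-slip / sin(rake) = 5431 / sin(53°) = 6800 m
rate = 6800 m / 56.1 Ma = 0.000121 m/yr = 0.0121 cm/yr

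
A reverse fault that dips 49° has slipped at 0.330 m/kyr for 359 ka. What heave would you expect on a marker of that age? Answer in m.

dip-slip = rate × time = 0.330 m/kyr × 359 ka = 118.5 m
heave = dip-slip × cos(dip) = 118.5 × cos(49°) = 77.7 m

77.7 m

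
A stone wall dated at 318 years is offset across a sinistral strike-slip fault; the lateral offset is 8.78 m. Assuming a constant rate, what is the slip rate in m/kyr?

rate = 8.78 m / 318 years = 0.0276 m/yr = 27.6 m/kyr

27.6 m/kyr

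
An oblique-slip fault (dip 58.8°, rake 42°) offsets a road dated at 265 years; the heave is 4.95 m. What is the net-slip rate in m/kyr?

dip-slip = heave / cos(dip) = 4.95 / cos(58.8°) = 9.555 m
net slip = dip-slip / sin(rake) = 9.555 / sin(42°) = 14.28 m
rate = 14.28 m / 265 years = 0.0539 m/yr = 53.9 m/kyr

53.9 m/kyr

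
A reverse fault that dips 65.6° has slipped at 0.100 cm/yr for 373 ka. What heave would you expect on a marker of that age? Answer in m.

dip-slip = rate × time = 0.100 cm/yr × 373 ka = 373 m
heave = dip-slip × cos(dip) = 373 × cos(65.6°) = 154 m

154 m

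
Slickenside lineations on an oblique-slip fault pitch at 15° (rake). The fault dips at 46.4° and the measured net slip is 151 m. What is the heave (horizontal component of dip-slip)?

dip-slip = net slip × sin(rake) = 151 m × sin(15°) = 39.08 m
heave = dip-slip × cos(dip) = 39.08 × cos(46.4°) = 27 m

27 m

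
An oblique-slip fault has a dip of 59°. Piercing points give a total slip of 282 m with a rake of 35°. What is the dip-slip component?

162 m

dip-slip = net slip × sin(rake) = 282 m × sin(35°) = 162 m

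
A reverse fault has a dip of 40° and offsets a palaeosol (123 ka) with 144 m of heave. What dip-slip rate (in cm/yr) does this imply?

0.153 cm/yr

dip-slip = heave / cos(dip) = 144 m / cos(40°) = 188 m
rate = 188 m / 123 ka = 0.00153 m/yr = 0.153 cm/yr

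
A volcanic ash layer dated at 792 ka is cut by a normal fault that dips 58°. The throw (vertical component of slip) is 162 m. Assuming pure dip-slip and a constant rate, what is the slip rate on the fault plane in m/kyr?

0.241 m/kyr

dip-slip = throw / sin(dip) = 162 m / sin(58°) = 191 m
rate = 191 m / 792 ka = 0.000241 m/yr = 0.241 m/kyr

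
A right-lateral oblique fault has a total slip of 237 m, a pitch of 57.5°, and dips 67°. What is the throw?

dip-slip = net slip × sin(rake) = 237 m × sin(57.5°) = 199.9 m
throw = dip-slip × sin(dip) = 199.9 × sin(67°) = 184 m

184 m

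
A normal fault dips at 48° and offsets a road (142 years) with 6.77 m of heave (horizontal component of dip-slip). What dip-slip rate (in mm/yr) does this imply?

71.3 mm/yr

dip-slip = heave / cos(dip) = 6.77 m / cos(48°) = 10.12 m
rate = 10.12 m / 142 years = 0.0713 m/yr = 71.3 mm/yr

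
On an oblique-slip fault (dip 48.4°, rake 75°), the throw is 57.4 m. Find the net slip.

dip-slip = throw / sin(dip) = 57.4 / sin(48.4°) = 76.76 m
net slip = dip-slip / sin(rake) = 76.76 / sin(75°) = 79.5 m

79.5 m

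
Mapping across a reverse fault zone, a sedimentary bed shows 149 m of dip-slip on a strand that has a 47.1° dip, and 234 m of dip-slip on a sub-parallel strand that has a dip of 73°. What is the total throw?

throw_A = 149 × sin(47.1°) = 109.1 m
throw_B = 234 × sin(73°) = 223.8 m
total = 109.1 + 223.8 = 333 m

333 m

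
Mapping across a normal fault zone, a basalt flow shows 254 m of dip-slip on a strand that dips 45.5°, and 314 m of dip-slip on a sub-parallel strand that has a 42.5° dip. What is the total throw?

393 m

throw_A = 254 × sin(45.5°) = 181.2 m
throw_B = 314 × sin(42.5°) = 212.1 m
total = 181.2 + 212.1 = 393 m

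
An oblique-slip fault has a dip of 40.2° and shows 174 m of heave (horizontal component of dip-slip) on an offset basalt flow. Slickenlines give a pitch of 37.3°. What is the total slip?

dip-slip = heave / cos(dip) = 174 / cos(40.2°) = 227.8 m
net slip = dip-slip / sin(rake) = 227.8 / sin(37.3°) = 376 m

376 m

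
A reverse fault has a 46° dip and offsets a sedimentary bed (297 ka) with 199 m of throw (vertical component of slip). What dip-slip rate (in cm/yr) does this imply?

0.0931 cm/yr

dip-slip = throw / sin(dip) = 199 m / sin(46°) = 276.6 m
rate = 276.6 m / 297 ka = 0.000931 m/yr = 0.0931 cm/yr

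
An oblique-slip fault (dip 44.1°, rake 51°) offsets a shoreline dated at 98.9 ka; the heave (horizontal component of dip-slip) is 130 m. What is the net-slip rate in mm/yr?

dip-slip = heave / cos(dip) = 130 / cos(44.1°) = 181 m
net slip = dip-slip / sin(rake) = 181 / sin(51°) = 232.9 m
rate = 232.9 m / 98.9 ka = 0.00236 m/yr = 2.36 mm/yr

2.36 mm/yr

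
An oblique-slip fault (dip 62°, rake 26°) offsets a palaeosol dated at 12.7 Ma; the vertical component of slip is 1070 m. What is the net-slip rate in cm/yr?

0.0218 cm/yr

dip-slip = throw / sin(dip) = 1070 / sin(62°) = 1212 m
net slip = dip-slip / sin(rake) = 1212 / sin(26°) = 2764 m
rate = 2764 m / 12.7 Ma = 0.000218 m/yr = 0.0218 cm/yr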